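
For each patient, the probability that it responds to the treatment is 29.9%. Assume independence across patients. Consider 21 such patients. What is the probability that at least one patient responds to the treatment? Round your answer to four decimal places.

P(at least one) = 1 − P(none) = 1 − (1 − 0.299)^21
= 1 − 0.000576 = 0.999424

0.9994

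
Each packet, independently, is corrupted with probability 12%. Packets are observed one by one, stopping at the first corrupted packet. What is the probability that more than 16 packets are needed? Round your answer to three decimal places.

Y = number of packets to the first success; geometric, p = 0.12.
P(Y > 16) = P(first 16 all fail) = (1−p)^16 = 0.12934

0.129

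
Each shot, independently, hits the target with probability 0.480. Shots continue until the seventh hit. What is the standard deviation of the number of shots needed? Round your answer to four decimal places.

Y = total shots until the seventh success; negative binomial with r=7, p=0.48.
SD(Y) = √[r(1−p)/p²] = √(15.798611) = 3.974747

3.9747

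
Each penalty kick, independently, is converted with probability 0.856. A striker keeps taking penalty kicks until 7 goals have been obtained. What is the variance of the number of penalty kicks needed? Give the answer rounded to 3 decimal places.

1.376

Y = total penalty kicks until the seventh success; negative binomial with r=7, p=0.856.
Var(Y) = r(1−p)/p² = 7·0.144 / 0.856² = 1.37567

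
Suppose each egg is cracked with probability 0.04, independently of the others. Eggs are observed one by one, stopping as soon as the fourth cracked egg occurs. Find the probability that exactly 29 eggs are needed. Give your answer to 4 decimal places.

0.0030

Y = trial on which the fourth success occurs; negative binomial, r=4, p=0.04.
P(Y=29) = C(28,3) · p^4 · (1−p)^25
= 3276 · 2.56e-06 · 0.3604 = 0.003022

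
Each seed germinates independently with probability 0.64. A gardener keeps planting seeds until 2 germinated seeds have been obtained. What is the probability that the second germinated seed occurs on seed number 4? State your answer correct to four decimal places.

Y = trial on which the second success occurs; negative binomial, r=2, p=0.64.
P(Y=4) = C(3,1) · p^2 · (1−p)^2
= 3 · 0.4096 · 0.1296 = 0.159252

0.1593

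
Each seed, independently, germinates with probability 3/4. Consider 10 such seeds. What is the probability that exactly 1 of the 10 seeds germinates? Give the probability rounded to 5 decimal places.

X ~ Binomial(n=10, p=0.75).
P(X=1) = C(10,1) · p^1 · (1−p)^9
= 10 · 0.75 · 3.8147e-06 = 0.0000286

0.00003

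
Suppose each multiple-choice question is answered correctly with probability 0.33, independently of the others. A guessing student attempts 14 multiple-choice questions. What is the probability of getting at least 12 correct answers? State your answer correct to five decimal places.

X ~ Binomial(14, 0.33); P(X ≥ 12) = Σ C(14,k) p^k (1−p)^(14−k) over k:
  k=12: C(14,12)·0.33^12·0.67^2 = 0.0000681
  k=13: C(14,13)·0.33^13·0.67^1 = 0.0000052
  k=14: C(14,14)·0.33^14·0.67^0 = 0.0000002
Total = 0.0000735

0.00007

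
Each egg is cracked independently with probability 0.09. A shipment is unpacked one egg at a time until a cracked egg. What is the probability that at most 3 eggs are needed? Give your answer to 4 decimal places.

Y = number of eggs to the first success; geometric, p = 0.09.
P(Y ≤ 3) = 1 − (1−p)^3 = 1 − 0.753571 = 0.246429

0.2464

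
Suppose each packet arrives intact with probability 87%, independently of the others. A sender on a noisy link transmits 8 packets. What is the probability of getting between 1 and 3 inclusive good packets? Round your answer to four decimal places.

0.0015

X ~ Binomial(8, 0.87); P(1 ≤ X ≤ 3) = Σ C(8,k) p^k (1−p)^(8−k) over k:
  k=1: C(8,1)·0.87^1·0.13^7 = 0.000004
  k=2: C(8,2)·0.87^2·0.13^6 = 0.000102
  k=3: C(8,3)·0.87^3·0.13^5 = 0.001369
Total = 0.001476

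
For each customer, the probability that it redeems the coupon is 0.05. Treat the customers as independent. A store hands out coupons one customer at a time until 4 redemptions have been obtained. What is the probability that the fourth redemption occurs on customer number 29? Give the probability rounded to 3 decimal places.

0.006

Y = trial on which the fourth success occurs; negative binomial, r=4, p=0.05.
P(Y=29) = C(28,3) · p^4 · (1−p)^25
= 3276 · 6.25e-06 · 0.27739 = 0.00568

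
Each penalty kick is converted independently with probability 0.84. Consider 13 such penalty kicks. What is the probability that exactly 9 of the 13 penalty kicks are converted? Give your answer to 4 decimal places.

0.0976

X ~ Binomial(n=13, p=0.84).
P(X=9) = C(13,9) · p^9 · (1−p)^4
= 715 · 0.20822 · 0.00065536 = 0.097566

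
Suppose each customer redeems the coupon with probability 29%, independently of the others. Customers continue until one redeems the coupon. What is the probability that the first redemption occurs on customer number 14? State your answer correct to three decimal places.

0.003

Geometric (trials to first success), p = 0.29.
P(Y = 14) = (1−p)^13 · p = 0.011651 · 0.29 = 0.00338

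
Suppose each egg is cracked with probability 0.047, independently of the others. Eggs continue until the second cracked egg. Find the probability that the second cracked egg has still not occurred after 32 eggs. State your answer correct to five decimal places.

Needing more than 32 eggs ⇔ fewer than 2 successes in the first 32. With X ~ Binomial(32, 0.047), P(Y > 32) = P(X ≤ 1).
  k=0: C(32,0)·0.047^0·0.953^32 = 0.2142756
  k=1: C(32,1)·0.047^1·0.953^31 = 0.3381643
P(X ≤ 1) = 0.5524399

0.55244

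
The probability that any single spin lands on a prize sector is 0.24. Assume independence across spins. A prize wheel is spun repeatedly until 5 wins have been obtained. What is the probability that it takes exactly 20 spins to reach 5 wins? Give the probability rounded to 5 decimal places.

Y = trial on which the fifth success occurs; negative binomial, r=5, p=0.24.
P(Y=20) = C(19,4) · p^5 · (1−p)^15
= 3876 · 0.00079626 · 0.016301 = 0.0503088

0.05031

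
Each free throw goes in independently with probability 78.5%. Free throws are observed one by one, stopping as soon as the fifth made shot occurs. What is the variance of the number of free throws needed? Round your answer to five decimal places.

Y = total free throws until the fifth success; negative binomial with r=5, p=0.785.
Var(Y) = r(1−p)/p² = 5·0.215 / 0.785² = 1.7444927

1.74449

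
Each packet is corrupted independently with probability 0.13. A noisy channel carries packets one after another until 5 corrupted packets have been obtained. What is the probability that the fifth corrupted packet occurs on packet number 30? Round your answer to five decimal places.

Y = trial on which the fifth success occurs; negative binomial, r=5, p=0.13.
P(Y=30) = C(29,4) · p^5 · (1−p)^25
= 23751 · 3.7129e-05 · 0.03076 = 0.0271256

0.02713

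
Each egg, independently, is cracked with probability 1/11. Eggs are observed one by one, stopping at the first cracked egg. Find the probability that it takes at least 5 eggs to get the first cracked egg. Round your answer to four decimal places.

0.6830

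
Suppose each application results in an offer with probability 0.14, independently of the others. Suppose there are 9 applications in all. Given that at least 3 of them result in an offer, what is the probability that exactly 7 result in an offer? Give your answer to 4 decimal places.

0.0002

X ~ Binomial(9, 0.14). Want P(X=7 | X≥3) = P(X=7) / P(X≥3).
P(X=7) = C(9,7)·0.14^7·0.86^2 = 0.000028
P(X≥3) = 1 − 0.257327 − 0.377015 − 0.245498 = 0.120160
Ratio = 0.000028 / 0.120160 = 0.000234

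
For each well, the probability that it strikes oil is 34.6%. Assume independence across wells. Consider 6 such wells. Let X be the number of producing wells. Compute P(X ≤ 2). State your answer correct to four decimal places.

0.6551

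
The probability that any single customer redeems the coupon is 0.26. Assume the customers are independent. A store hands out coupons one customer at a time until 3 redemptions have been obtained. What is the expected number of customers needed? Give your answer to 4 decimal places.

11.5385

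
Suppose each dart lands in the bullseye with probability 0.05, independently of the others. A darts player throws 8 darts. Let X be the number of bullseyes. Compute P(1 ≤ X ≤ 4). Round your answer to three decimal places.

X ~ Binomial(8, 0.05); P(1 ≤ X ≤ 4) = Σ C(8,k) p^k (1−p)^(8−k) over k:
  k=1: C(8,1)·0.05^1·0.95^7 = 0.27933
  k=2: C(8,2)·0.05^2·0.95^6 = 0.05146
  k=3: C(8,3)·0.05^3·0.95^5 = 0.00542
  k=4: C(8,4)·0.05^4·0.95^4 = 0.00036
Total = 0.33656

0.337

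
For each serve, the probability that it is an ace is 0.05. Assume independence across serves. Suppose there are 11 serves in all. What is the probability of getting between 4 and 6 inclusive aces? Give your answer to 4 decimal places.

X ~ Binomial(11, 0.05); P(4 ≤ X ≤ 6) = Σ C(11,k) p^k (1−p)^(11−k) over k:
  k=4: C(11,4)·0.05^4·0.95^7 = 0.001440
  k=5: C(11,5)·0.05^5·0.95^6 = 0.000106
  k=6: C(11,6)·0.05^6·0.95^5 = 0.000006
Total = 0.001552

0.0016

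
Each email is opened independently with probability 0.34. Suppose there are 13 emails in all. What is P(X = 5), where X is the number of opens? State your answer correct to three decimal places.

X ~ Binomial(n=13, p=0.34).
P(X=5) = C(13,5) · p^5 · (1−p)^8
= 1287 · 0.0045435 · 0.036004 = 0.21054

0.211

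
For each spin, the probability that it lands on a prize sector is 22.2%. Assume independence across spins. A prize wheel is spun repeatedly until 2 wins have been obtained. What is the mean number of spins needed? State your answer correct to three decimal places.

Y = total spins until the second success; negative binomial with r=2, p=0.222.
E[Y] = r / p = 2 / 0.222 = 9.00901

9.009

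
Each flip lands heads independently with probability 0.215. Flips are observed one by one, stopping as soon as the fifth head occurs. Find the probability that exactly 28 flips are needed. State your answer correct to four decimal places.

0.0308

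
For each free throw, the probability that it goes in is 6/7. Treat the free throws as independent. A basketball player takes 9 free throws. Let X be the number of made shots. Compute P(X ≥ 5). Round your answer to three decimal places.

0.995

X ~ Binomial(9, 0.857143); P(X ≥ 5) = Σ C(9,k) p^k (1−p)^(9−k) over k:
  k=5: C(9,5)·0.857143^5·0.142857^4 = 0.02428
  k=6: C(9,6)·0.857143^6·0.142857^3 = 0.09712
  k=7: C(9,7)·0.857143^7·0.142857^2 = 0.24973
  k=8: C(9,8)·0.857143^8·0.142857^1 = 0.37460
  k=9: C(9,9)·0.857143^9·0.142857^0 = 0.24973
Total = 0.99547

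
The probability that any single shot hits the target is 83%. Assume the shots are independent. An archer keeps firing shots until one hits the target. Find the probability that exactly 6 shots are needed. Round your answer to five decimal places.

0.00012

Geometric (trials to first success), p = 0.83.
P(Y = 6) = (1−p)^5 · p = 0.00014199 · 0.83 = 0.0001178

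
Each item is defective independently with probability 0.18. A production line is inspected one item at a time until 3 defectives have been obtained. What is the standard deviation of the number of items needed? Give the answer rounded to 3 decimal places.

Y = total items until the third success; negative binomial with r=3, p=0.18.
SD(Y) = √[r(1−p)/p²] = √(75.92593) = 8.71355

8.714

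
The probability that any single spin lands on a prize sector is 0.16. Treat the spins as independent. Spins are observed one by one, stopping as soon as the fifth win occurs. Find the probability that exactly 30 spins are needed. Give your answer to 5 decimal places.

0.03186

Y = trial on which the fifth success occurs; negative binomial, r=5, p=0.16.
P(Y=30) = C(29,4) · p^5 · (1−p)^25
= 23751 · 0.00010486 · 0.012793 = 0.0318613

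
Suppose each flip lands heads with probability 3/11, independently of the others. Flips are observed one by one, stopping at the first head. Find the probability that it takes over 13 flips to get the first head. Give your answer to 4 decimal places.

0.0159

Y = number of flips to the first success; geometric, p = 0.272727.
P(Y > 13) = P(first 13 all fail) = (1−p)^13 = 0.015924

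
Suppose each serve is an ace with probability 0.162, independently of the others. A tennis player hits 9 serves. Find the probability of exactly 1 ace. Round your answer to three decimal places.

X ~ Binomial(n=9, p=0.162).
P(X=1) = C(9,1) · p^1 · (1−p)^8
= 9 · 0.162 · 0.24319 = 0.35458

0.355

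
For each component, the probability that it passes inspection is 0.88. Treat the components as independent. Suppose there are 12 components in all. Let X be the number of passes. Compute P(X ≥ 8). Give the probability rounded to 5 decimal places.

X ~ Binomial(12, 0.88); P(X ≥ 8) = Σ C(12,k) p^k (1−p)^(12−k) over k:
  k=8: C(12,8)·0.88^8·0.12^4 = 0.0369140
  k=9: C(12,9)·0.88^9·0.12^3 = 0.1203124
  k=10: C(12,10)·0.88^10·0.12^2 = 0.2646873
  k=11: C(12,11)·0.88^11·0.12^1 = 0.3529164
  k=12: C(12,12)·0.88^12·0.12^0 = 0.2156712
Total = 0.9905014

0.99050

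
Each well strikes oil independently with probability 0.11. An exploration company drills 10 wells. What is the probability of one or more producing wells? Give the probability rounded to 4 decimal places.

0.6882

P(at least one) = 1 − P(none) = 1 − (1 − 0.11)^10
= 1 − 0.311817 = 0.688183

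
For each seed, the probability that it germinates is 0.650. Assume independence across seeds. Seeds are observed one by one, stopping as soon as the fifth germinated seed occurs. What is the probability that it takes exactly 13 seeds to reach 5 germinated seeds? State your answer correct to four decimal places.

0.0129

Y = trial on which the fifth success occurs; negative binomial, r=5, p=0.65.
P(Y=13) = C(12,4) · p^5 · (1−p)^8
= 495 · 0.11603 · 0.00022519 = 0.012934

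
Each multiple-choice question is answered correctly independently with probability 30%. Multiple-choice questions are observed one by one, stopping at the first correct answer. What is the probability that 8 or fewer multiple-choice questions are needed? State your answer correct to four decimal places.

Y = number of multiple-choice questions to the first success; geometric, p = 0.30.
P(Y ≤ 8) = 1 − (1−p)^8 = 1 − 0.057648 = 0.942352

0.9424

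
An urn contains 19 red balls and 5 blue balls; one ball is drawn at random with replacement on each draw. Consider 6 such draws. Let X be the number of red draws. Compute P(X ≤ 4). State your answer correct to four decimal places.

0.3651

X ~ Binomial(6, 0.791667); P(X ≤ 4) = Σ C(6,k) p^k (1−p)^(6−k) over k:
  k=0: C(6,0)·0.791667^0·0.208333^6 = 0.000082
  k=1: C(6,1)·0.791667^1·0.208333^5 = 0.001864
  k=2: C(6,2)·0.791667^2·0.208333^4 = 0.017710
  k=3: C(6,3)·0.791667^3·0.208333^3 = 0.089729
  k=4: C(6,4)·0.791667^4·0.208333^2 = 0.255728
Total = 0.365113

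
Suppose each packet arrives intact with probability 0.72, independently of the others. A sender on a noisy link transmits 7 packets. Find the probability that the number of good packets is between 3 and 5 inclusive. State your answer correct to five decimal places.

0.60534

X ~ Binomial(7, 0.72); P(3 ≤ X ≤ 5) = Σ C(7,k) p^k (1−p)^(7−k) over k:
  k=3: C(7,3)·0.72^3·0.28^4 = 0.0802967
  k=4: C(7,4)·0.72^4·0.28^3 = 0.2064772
  k=5: C(7,5)·0.72^5·0.28^2 = 0.3185648
Total = 0.6053387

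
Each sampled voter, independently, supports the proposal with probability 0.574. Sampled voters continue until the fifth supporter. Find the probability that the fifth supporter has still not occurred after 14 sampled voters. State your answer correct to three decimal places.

Needing more than 14 sampled voters ⇔ fewer than 5 successes in the first 14. With X ~ Binomial(14, 0.574), P(Y > 14) = P(X ≤ 4).
  k=0: C(14,0)·0.574^0·0.426^14 = 0.00001
  k=1: C(14,1)·0.574^1·0.426^13 = 0.00012
  k=2: C(14,2)·0.574^2·0.426^12 = 0.00107
  k=3: C(14,3)·0.574^3·0.426^11 = 0.00577
  k=4: C(14,4)·0.574^4·0.426^10 = 0.02139
P(X ≤ 4) = 0.02836

0.028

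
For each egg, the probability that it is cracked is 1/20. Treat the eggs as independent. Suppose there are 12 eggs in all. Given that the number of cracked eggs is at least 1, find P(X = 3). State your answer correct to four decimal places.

0.0377

X ~ Binomial(12, 0.05). Want P(X=3 | X≥1) = P(X=3) / P(X≥1).
P(X=3) = C(12,3)·0.05^3·0.95^9 = 0.017332
P(X≥1) = 1 − 0.540360 = 0.459640
Ratio = 0.017332 / 0.459640 = 0.037707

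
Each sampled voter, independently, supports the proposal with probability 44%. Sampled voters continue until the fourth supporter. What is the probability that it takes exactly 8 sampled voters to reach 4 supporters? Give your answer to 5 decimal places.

0.12901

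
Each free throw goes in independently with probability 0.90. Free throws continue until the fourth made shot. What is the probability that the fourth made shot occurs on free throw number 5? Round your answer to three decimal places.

Y = trial on which the fourth success occurs; negative binomial, r=4, p=0.90.
P(Y=5) = C(4,3) · p^4 · (1−p)^1
= 4 · 0.6561 · 0.1 = 0.26244

0.262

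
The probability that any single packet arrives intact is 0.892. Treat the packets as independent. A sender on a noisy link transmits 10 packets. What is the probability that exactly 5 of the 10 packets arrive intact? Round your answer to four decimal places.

X ~ Binomial(n=10, p=0.892).
P(X=5) = C(10,5) · p^5 · (1−p)^5
= 252 · 0.56471 · 1.4693e-05 = 0.002091

0.0021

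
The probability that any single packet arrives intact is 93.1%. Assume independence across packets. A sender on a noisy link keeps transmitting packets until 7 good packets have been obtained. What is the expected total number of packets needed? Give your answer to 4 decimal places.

7.5188

Y = total packets until the seventh success; negative binomial with r=7, p=0.931.
E[Y] = r / p = 7 / 0.931 = 7.518797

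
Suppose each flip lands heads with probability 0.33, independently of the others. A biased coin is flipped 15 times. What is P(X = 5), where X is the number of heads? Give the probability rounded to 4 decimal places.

0.2142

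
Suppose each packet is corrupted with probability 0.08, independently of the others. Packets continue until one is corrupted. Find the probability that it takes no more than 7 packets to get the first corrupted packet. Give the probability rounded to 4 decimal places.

0.4422

Y = number of packets to the first success; geometric, p = 0.08.
P(Y ≤ 7) = 1 − (1−p)^7 = 1 − 0.557847 = 0.442153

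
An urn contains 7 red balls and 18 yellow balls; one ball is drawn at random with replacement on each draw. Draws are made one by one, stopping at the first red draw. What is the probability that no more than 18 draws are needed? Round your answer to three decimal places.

0.997

Y = number of draws to the first success; geometric, p = 0.28.
P(Y ≤ 18) = 1 − (1−p)^18 = 1 − 0.00270 = 0.99730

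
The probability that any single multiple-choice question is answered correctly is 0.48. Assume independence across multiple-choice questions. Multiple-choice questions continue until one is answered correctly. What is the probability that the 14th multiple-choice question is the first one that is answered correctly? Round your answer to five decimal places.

Geometric (trials to first success), p = 0.48.
P(Y = 14) = (1−p)^13 · p = 0.00020326 · 0.48 = 0.0000976

0.00010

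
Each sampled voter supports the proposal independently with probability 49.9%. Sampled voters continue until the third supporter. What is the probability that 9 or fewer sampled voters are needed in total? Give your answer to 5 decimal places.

0.90917

Finishing within 9 sampled voters ⇔ at least 3 successes in the first 9. With X ~ Binomial(9, 0.499), P(Y ≤ 9) = 1 − P(X ≤ 2).
  k=0: C(9,0)·0.499^0·0.501^9 = 0.0019886
  k=1: C(9,1)·0.499^1·0.501^8 = 0.0178256
  k=2: C(9,2)·0.499^2·0.501^7 = 0.0710179
1 − 0.0908321 = 0.9091679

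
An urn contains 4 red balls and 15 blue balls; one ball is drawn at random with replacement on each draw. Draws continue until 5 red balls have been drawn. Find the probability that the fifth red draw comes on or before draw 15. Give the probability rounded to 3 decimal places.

Finishing within 15 draws ⇔ at least 5 successes in the first 15. With X ~ Binomial(15, 0.210526), P(Y ≤ 15) = 1 − P(X ≤ 4).
  k=0: C(15,0)·0.210526^0·0.789474^15 = 0.02884
  k=1: C(15,1)·0.210526^1·0.789474^14 = 0.11538
  k=2: C(15,2)·0.210526^2·0.789474^13 = 0.21537
  k=3: C(15,3)·0.210526^3·0.789474^12 = 0.24888
  k=4: C(15,4)·0.210526^4·0.789474^11 = 0.19910
1 − 0.80757 = 0.19243

0.192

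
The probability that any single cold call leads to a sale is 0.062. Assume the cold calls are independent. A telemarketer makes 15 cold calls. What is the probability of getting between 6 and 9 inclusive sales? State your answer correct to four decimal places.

0.0002

X ~ Binomial(15, 0.062); P(6 ≤ X ≤ 9) = Σ C(15,k) p^k (1−p)^(15−k) over k:
  k=6: C(15,6)·0.062^6·0.938^9 = 0.000160
  k=7: C(15,7)·0.062^7·0.938^8 = 0.000014
  k=8: C(15,8)·0.062^8·0.938^7 = 0.000001
  k=9: C(15,9)·0.062^9·0.938^6 = 0.000000
Total = 0.000174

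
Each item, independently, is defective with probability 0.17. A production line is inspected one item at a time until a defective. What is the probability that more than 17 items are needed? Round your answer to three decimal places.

Y = number of items to the first success; geometric, p = 0.17.
P(Y > 17) = P(first 17 all fail) = (1−p)^17 = 0.04210

0.042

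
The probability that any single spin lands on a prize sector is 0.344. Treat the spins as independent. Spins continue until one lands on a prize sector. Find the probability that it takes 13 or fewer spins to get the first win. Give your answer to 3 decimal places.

Y = number of spins to the first success; geometric, p = 0.344.
P(Y ≤ 13) = 1 − (1−p)^13 = 1 − 0.00417 = 0.99583

0.996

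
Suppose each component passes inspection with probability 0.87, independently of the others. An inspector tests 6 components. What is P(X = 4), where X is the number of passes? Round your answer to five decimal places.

X ~ Binomial(n=6, p=0.87).
P(X=4) = C(6,4) · p^4 · (1−p)^2
= 15 · 0.5729 · 0.0169 = 0.1452295

0.14523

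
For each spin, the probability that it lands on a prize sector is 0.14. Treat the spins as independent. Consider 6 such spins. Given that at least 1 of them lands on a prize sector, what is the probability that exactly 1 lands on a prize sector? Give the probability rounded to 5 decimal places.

0.66365

X ~ Binomial(6, 0.14). Want P(X=1 | X≥1) = P(X=1) / P(X≥1).
P(X=1) = C(6,1)·0.14^1·0.86^5 = 0.3951587
P(X≥1) = 1 − 0.4045672 = 0.5954328
Ratio = 0.3951587 / 0.5954328 = 0.6636496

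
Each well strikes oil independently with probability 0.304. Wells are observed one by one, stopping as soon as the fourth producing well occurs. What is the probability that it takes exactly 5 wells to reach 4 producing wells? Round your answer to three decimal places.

Y = trial on which the fourth success occurs; negative binomial, r=4, p=0.304.
P(Y=5) = C(4,3) · p^4 · (1−p)^1
= 4 · 0.0085407 · 0.696 = 0.02378

0.024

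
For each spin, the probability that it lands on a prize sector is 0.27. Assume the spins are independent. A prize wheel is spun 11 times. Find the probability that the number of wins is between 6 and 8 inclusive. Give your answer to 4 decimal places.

X ~ Binomial(11, 0.27); P(6 ≤ X ≤ 8) = Σ C(11,k) p^k (1−p)^(11−k) over k:
  k=6: C(11,6)·0.27^6·0.73^5 = 0.037106
  k=7: C(11,7)·0.27^7·0.73^4 = 0.009803
  k=8: C(11,8)·0.27^8·0.73^3 = 0.001813
Total = 0.048721

0.0487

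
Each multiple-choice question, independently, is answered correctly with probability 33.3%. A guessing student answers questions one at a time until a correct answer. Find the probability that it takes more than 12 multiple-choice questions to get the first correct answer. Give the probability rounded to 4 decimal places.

0.0078

Y = number of multiple-choice questions to the first success; geometric, p = 0.333.
P(Y > 12) = P(first 12 all fail) = (1−p)^12 = 0.007754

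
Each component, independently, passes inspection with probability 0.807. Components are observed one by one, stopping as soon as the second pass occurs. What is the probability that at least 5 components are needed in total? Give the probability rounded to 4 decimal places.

0.0246

Needing more than 4 components ⇔ fewer than 2 successes in the first 4. With X ~ Binomial(4, 0.807), P(Y > 4) = P(X ≤ 1).
  k=0: C(4,0)·0.807^0·0.193^4 = 0.001387
  k=1: C(4,1)·0.807^1·0.193^3 = 0.023206
P(X ≤ 1) = 0.024594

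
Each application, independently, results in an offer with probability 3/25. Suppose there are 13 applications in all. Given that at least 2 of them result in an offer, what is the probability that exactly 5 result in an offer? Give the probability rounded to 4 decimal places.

0.0243

X ~ Binomial(13, 0.12). Want P(X=5 | X≥2) = P(X=5) / P(X≥2).
P(X=5) = C(13,5)·0.12^5·0.88^8 = 0.011517
P(X≥2) = 1 − 0.189791 − 0.336447 = 0.473762
Ratio = 0.011517 / 0.473762 = 0.024310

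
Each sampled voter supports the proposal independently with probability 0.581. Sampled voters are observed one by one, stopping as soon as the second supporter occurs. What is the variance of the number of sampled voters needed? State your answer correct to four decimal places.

2.4825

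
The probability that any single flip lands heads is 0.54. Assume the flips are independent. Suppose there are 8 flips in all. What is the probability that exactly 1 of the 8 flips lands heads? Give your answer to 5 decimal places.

0.01883

X ~ Binomial(n=8, p=0.54).
P(X=1) = C(8,1) · p^1 · (1−p)^7
= 8 · 0.54 · 0.0043582 = 0.0188273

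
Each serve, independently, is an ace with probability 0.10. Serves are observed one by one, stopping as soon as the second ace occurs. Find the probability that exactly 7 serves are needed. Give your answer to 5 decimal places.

0.03543

Y = trial on which the second success occurs; negative binomial, r=2, p=0.10.
P(Y=7) = C(6,1) · p^2 · (1−p)^5
= 6 · 0.01 · 0.59049 = 0.0354294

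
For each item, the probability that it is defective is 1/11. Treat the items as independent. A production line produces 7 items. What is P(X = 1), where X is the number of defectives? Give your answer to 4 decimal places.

0.3592

X ~ Binomial(n=7, p=0.090909).
P(X=1) = C(7,1) · p^1 · (1−p)^6
= 7 · 0.090909 · 0.56447 = 0.359211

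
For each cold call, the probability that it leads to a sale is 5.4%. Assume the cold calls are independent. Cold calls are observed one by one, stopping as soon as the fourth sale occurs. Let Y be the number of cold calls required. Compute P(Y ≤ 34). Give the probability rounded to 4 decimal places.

Finishing within 34 cold calls ⇔ at least 4 successes in the first 34. With X ~ Binomial(34, 0.054), P(Y ≤ 34) = 1 − P(X ≤ 3).
  k=0: C(34,0)·0.054^0·0.946^34 = 0.151460
  k=1: C(34,1)·0.054^1·0.946^33 = 0.293955
  k=2: C(34,2)·0.054^2·0.946^32 = 0.276864
  k=3: C(34,3)·0.054^3·0.946^31 = 0.168577
1 − 0.890856 = 0.109144

0.1091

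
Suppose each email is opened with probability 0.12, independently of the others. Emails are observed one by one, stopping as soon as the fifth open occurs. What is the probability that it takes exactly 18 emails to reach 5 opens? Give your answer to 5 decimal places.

Y = trial on which the fifth success occurs; negative binomial, r=5, p=0.12.
P(Y=18) = C(17,4) · p^5 · (1−p)^13
= 2380 · 2.4883e-05 · 0.18979 = 0.0112398

0.01124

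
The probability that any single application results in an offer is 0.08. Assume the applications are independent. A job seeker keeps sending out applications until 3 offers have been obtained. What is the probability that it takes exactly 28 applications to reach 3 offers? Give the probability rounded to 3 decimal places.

0.022

Y = trial on which the third success occurs; negative binomial, r=3, p=0.08.
P(Y=28) = C(27,2) · p^3 · (1−p)^25
= 351 · 0.000512 · 0.12436 = 0.02235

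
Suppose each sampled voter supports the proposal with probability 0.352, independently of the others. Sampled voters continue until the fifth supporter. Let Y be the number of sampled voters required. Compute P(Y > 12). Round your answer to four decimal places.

Needing more than 12 sampled voters ⇔ fewer than 5 successes in the first 12. With X ~ Binomial(12, 0.352), P(Y > 12) = P(X ≤ 4).
  k=0: C(12,0)·0.352^0·0.648^12 = 0.005482
  k=1: C(12,1)·0.352^1·0.648^11 = 0.035731
  k=2: C(12,2)·0.352^2·0.648^10 = 0.106753
  k=3: C(12,3)·0.352^3·0.648^9 = 0.193297
  k=4: C(12,4)·0.352^4·0.648^8 = 0.236252
P(X ≤ 4) = 0.577515

0.5775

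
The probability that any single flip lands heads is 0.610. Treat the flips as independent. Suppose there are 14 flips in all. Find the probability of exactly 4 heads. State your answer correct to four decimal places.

X ~ Binomial(n=14, p=0.61).
P(X=4) = C(14,4) · p^4 · (1−p)^10
= 1001 · 0.13846 · 8.1404e-05 = 0.011282

0.0113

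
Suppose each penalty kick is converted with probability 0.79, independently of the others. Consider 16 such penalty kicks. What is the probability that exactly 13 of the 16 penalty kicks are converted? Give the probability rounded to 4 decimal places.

X ~ Binomial(n=16, p=0.79).
P(X=13) = C(16,13) · p^13 · (1−p)^3
= 560 · 0.046682 · 0.009261 = 0.242102

0.2421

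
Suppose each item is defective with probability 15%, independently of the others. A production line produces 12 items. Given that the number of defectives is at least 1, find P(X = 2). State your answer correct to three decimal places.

X ~ Binomial(12, 0.15). Want P(X=2 | X≥1) = P(X=2) / P(X≥1).
P(X=2) = C(12,2)·0.15^2·0.85^10 = 0.29236
P(X≥1) = 1 − 0.14224 = 0.85776
Ratio = 0.29236 / 0.85776 = 0.34084

0.341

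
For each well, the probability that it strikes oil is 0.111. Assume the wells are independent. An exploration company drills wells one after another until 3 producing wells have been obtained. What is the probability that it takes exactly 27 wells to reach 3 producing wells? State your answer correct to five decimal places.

0.02639

Y = trial on which the third success occurs; negative binomial, r=3, p=0.111.
P(Y=27) = C(26,2) · p^3 · (1−p)^24
= 325 · 0.0013676 · 0.05938 = 0.0263934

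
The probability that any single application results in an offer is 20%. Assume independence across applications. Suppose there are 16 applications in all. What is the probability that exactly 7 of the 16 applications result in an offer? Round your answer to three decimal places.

X ~ Binomial(n=16, p=0.20).
P(X=7) = C(16,7) · p^7 · (1−p)^9
= 11440 · 1.28e-05 · 0.13422 = 0.01965

0.020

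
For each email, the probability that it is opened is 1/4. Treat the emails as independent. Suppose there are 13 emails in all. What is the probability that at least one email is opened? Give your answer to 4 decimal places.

P(at least one) = 1 − P(none) = 1 − (1 − 0.25)^13
= 1 − 0.023757 = 0.976243

0.9762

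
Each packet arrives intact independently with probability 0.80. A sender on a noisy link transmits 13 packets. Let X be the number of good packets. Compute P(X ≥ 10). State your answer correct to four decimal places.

0.7473

X ~ Binomial(13, 0.80); P(X ≥ 10) = Σ C(13,k) p^k (1−p)^(13−k) over k:
  k=10: C(13,10)·0.80^10·0.20^3 = 0.245672
  k=11: C(13,11)·0.80^11·0.20^2 = 0.268006
  k=12: C(13,12)·0.80^12·0.20^1 = 0.178671
  k=13: C(13,13)·0.80^13·0.20^0 = 0.054976
Total = 0.747324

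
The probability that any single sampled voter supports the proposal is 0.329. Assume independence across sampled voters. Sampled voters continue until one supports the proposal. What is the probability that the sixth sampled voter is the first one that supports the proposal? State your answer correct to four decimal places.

0.0448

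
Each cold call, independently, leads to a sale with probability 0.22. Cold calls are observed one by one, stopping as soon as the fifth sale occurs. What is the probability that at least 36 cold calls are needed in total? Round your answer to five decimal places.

Needing more than 35 cold calls ⇔ fewer than 5 successes in the first 35. With X ~ Binomial(35, 0.22), P(Y > 35) = P(X ≤ 4).
  k=0: C(35,0)·0.22^0·0.78^35 = 0.0001672
  k=1: C(35,1)·0.22^1·0.78^34 = 0.0016508
  k=2: C(35,2)·0.22^2·0.78^33 = 0.0079156
  k=3: C(35,3)·0.22^3·0.78^32 = 0.0245587
  k=4: C(35,4)·0.22^4·0.78^31 = 0.0554145
P(X ≤ 4) = 0.0897068

0.08971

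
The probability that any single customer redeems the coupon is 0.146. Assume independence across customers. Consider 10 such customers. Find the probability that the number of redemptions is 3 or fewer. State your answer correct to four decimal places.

0.9542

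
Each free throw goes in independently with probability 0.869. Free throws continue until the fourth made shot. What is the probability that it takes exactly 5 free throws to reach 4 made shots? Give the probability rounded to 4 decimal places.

0.2988

Y = trial on which the fourth success occurs; negative binomial, r=4, p=0.869.
P(Y=5) = C(4,3) · p^4 · (1−p)^1
= 4 · 0.57027 · 0.131 = 0.298821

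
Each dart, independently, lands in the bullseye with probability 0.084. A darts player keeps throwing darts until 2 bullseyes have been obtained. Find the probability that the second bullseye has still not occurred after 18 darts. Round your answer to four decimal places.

Needing more than 18 darts ⇔ fewer than 2 successes in the first 18. With X ~ Binomial(18, 0.084), P(Y > 18) = P(X ≤ 1).
  k=0: C(18,0)·0.084^0·0.916^18 = 0.206119
  k=1: C(18,1)·0.084^1·0.916^17 = 0.340232
P(X ≤ 1) = 0.546351

0.5464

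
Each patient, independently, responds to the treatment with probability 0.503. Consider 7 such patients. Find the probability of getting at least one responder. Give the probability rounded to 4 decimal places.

0.9925

P(at least one) = 1 − P(none) = 1 − (1 − 0.503)^7
= 1 − 0.007490 = 0.992510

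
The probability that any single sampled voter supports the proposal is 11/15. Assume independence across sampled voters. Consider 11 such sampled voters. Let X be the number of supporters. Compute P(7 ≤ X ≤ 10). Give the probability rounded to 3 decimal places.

X ~ Binomial(11, 0.733333); P(7 ≤ X ≤ 10) = Σ C(11,k) p^k (1−p)^(11−k) over k:
  k=7: C(11,7)·0.733333^7·0.266667^4 = 0.19033
  k=8: C(11,8)·0.733333^8·0.266667^3 = 0.26170
  k=9: C(11,9)·0.733333^9·0.266667^2 = 0.23989
  k=10: C(11,10)·0.733333^10·0.266667^1 = 0.13194
Total = 0.82386

0.824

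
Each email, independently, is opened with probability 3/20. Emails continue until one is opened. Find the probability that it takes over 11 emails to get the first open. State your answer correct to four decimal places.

0.1673

Y = number of emails to the first success; geometric, p = 0.15.
P(Y > 11) = P(first 11 all fail) = (1−p)^11 = 0.167343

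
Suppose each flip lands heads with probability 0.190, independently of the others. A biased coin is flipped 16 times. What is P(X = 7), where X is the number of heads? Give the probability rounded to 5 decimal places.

X ~ Binomial(n=16, p=0.19).
P(X=7) = C(16,7) · p^7 · (1−p)^9
= 11440 · 8.9387e-06 · 0.15009 = 0.0153485

0.01535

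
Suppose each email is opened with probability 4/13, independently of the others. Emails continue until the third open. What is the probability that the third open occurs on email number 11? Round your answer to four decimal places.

0.0692

Y = trial on which the third success occurs; negative binomial, r=3, p=0.307692.
P(Y=11) = C(10,2) · p^3 · (1−p)^8
= 45 · 0.029131 · 0.052771 = 0.069176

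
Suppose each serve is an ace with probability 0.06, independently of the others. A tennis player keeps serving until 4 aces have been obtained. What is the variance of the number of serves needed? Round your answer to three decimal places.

1044.444

Y = total serves until the fourth success; negative binomial with r=4, p=0.06.
Var(Y) = r(1−p)/p² = 4·0.94 / 0.06² = 1044.44444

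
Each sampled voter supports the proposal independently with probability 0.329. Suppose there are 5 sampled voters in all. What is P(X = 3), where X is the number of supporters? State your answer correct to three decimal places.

0.160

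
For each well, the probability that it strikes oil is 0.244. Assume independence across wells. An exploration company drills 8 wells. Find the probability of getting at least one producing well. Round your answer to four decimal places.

P(at least one) = 1 − P(none) = 1 − (1 − 0.244)^8
= 1 − 0.106702 = 0.893298

0.8933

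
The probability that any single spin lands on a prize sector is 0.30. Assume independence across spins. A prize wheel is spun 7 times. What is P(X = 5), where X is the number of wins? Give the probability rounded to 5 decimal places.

X ~ Binomial(n=7, p=0.30).
P(X=5) = C(7,5) · p^5 · (1−p)^2
= 21 · 0.00243 · 0.49 = 0.0250047

0.02500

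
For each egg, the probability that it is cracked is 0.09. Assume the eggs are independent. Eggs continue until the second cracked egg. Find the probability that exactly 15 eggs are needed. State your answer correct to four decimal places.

Y = trial on which the second success occurs; negative binomial, r=2, p=0.09.
P(Y=15) = C(14,1) · p^2 · (1−p)^13
= 14 · 0.0081 · 0.29345 = 0.033278

0.0333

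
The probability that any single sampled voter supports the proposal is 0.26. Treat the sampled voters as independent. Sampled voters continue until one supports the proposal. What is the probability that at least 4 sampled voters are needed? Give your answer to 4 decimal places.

Y = number of sampled voters to the first success; geometric, p = 0.26.
P(Y > 3) = P(first 3 all fail) = (1−p)^3 = 0.405224

0.4052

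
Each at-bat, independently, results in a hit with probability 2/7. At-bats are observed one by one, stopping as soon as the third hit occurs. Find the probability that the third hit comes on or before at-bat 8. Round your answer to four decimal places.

0.4118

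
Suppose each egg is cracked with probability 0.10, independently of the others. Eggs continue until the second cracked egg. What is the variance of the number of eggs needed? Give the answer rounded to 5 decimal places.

Y = total eggs until the second success; negative binomial with r=2, p=0.10.
Var(Y) = r(1−p)/p² = 2·0.90 / 0.10² = 180.0000000

180.00000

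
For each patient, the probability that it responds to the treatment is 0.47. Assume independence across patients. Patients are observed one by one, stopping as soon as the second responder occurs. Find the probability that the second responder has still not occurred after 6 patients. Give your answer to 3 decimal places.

Needing more than 6 patients ⇔ fewer than 2 successes in the first 6. With X ~ Binomial(6, 0.47), P(Y > 6) = P(X ≤ 1).
  k=0: C(6,0)·0.47^0·0.53^6 = 0.02216
  k=1: C(6,1)·0.47^1·0.53^5 = 0.11793
P(X ≤ 1) = 0.14010

0.140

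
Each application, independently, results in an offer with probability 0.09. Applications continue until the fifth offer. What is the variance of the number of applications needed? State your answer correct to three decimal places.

Y = total applications until the fifth success; negative binomial with r=5, p=0.09.
Var(Y) = r(1−p)/p² = 5·0.91 / 0.09² = 561.72840

561.728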